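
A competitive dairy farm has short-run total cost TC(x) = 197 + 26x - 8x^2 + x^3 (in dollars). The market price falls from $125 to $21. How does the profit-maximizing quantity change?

AVC = 26 - 8x + x^2, minimized at x = 4 where min AVC = $10. MC = 26 - 16x + 3x^2.
At P = $125 ≥ min AVC, set P = MC on the rising branch: x = 9.
At P = $21 ≥ min AVC, set P = MC: x = 5. The firm stays open but cuts output.

Output falls from 9 to 5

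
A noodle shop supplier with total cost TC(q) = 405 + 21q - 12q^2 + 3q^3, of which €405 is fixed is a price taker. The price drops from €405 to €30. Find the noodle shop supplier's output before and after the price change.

AVC = 21 - 12q + 3q^2, minimized at q = 2 where min AVC = €9. MC = 21 - 24q + 9q^2.
With P = €405 above the shutdown price, P = MC gives q = 8.
At P = €30 ≥ min AVC, set P = MC: q = 3. The firm stays open but cuts output.

Output falls from 8 to 3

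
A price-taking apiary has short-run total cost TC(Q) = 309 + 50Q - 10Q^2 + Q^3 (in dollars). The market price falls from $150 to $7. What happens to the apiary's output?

AVC = 50 - 10Q + Q^2, minimized at Q = 5 where min AVC = $25. MC = 50 - 20Q + 3Q^2.
With P = $150 above the shutdown price, P = MC gives Q = 10.
At P = $7 < min AVC = $25, price no longer covers variable cost at any output, so the firm shuts down: Q = 0.

Output falls from 10 to 0 (the firm shuts down)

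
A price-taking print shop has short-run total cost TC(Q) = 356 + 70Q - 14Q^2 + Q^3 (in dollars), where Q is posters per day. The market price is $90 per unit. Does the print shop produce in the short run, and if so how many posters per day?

Strip out fixed cost: VC = 70Q - 14Q^2 + Q^3. Then AVC = 70 - 14Q + Q^2 and MC = 70 - 28Q + 3Q^2.
AVC is minimized where dAVC/dQ = -14 + 2Q = 0, at Q = 7; min AVC = 70 - 14·7 + 7^2 = $21.
Because $90 ≥ $21, revenue can cover variable cost; the firm operates.
P = MC gives -20 - 28Q + 3Q^2 = 0, with roots -2/3 and 10. Take the larger (rising MC): Q* = 10.
Check: AVC at Q = 10 is $30 ≤ P, so revenue covers variable cost.
Profit = P·Q − TC = 90·10 − 656 = $244.

Produce at Q = 10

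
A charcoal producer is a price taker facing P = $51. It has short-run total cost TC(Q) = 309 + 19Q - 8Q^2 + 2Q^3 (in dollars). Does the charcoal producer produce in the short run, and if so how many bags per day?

Strip out fixed cost: VC = 19Q - 8Q^2 + 2Q^3. Then AVC = 19 - 8Q + 2Q^2 and MC = 19 - 16Q + 6Q^2.
The AVC parabola has its vertex at Q = 8/4 = 2, where AVC = 19 - 8·2 + 2·2^2 = $11.
Because $51 ≥ $11, revenue can cover variable cost; the firm operates.
Solving P = MC: -32 - 16Q + 6Q^2 = 0 ⇒ Q = -4/3 or 4. On the upward-sloping branch, Q* = 4.
Check: AVC at Q = 4 is $19 ≤ P, so revenue covers variable cost.
Profit = P·Q − TC = 51·4 − 385 = -$181, a loss, but smaller than the $309 fixed cost the firm would lose by shutting down.

Produce at Q = 4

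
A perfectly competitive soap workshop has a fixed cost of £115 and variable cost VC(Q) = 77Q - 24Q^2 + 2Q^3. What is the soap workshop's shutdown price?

The firm shuts down when price falls below the minimum of average variable cost. AVC = VC/Q = 77 - 24Q + 2Q^2.
At the minimum of AVC, MC = AVC. MC = 77 - 48Q + 6Q^2; setting MC = AVC gives 4Q^2 - 24Q = 0, so Q = 6. min AVC = 5.
So the shutdown price is £5.

£5 per unit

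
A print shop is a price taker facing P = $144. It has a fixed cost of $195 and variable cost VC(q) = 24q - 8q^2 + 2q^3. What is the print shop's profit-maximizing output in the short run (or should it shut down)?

Produce at q = 6

Variable cost is VC = 24q - 8q^2 + 2q^3, so AVC = VC/q = 24 - 8q + 2q^2 and MC = dTC/dq = 24 - 16q + 6q^2.
AVC hits its minimum where MC = AVC, at q = 2, giving min AVC = 24 - 8·2 + 2·2^2 = $16.
Because $144 ≥ $16, revenue can cover variable cost; the firm operates.
P = MC gives -120 - 16q + 6q^2 = 0, with roots -10/3 and 6. Take the larger (rising MC): q* = 6.
Check: AVC at q = 6 is $48 ≤ P, so revenue covers variable cost.
Profit = P·q − TC = 144·6 − 483 = $381.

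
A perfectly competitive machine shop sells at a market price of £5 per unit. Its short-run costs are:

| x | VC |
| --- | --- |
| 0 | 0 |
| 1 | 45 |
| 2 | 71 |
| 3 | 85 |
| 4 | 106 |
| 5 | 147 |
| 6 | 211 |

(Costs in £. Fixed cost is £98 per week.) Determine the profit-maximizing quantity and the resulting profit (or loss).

Compute π = P·x − TC at each output: x=0: -98; x=1: -138; x=2: -159; x=3: -168; x=4: -184; x=5: -220; x=6: -279.
Profit is highest at x = 0. Equivalently, the lowest AVC in the table is 106/4 ≈ £26.50 at x = 4, and P = £5 falls below it — price never covers variable cost, so the firm shuts down and loses only its fixed cost.

x = 0 (shut down); profit = -£98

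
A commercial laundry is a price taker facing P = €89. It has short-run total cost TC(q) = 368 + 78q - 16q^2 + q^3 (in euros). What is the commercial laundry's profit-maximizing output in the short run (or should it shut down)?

Produce at q = 11

Variable cost is VC = 78q - 16q^2 + q^3, so AVC = VC/q = 78 - 16q + q^2 and MC = dTC/dq = 78 - 32q + 3q^2.
The AVC parabola has its vertex at q = 16/2 = 8, where AVC = 78 - 16·8 + 8^2 = €14.
Because €89 ≥ €14, revenue can cover variable cost; the firm operates.
P = MC gives -11 - 32q + 3q^2 = 0, with roots -1/3 and 11. Take the larger (rising MC): q* = 11.
Check: AVC at q = 11 is €23 ≤ P, so revenue covers variable cost.
Profit = P·q − TC = 89·11 − 621 = €358.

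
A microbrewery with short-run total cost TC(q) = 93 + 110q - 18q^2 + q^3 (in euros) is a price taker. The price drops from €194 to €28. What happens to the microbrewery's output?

AVC = 110 - 18q + q^2, minimized at q = 9 where min AVC = €29. MC = 110 - 36q + 3q^2.
With P = €194 above the shutdown price, P = MC gives q = 14.
At P = €28 < min AVC = €29, price no longer covers variable cost at any output, so the firm shuts down: q = 0.

Output falls from 14 to 0 (the firm shuts down)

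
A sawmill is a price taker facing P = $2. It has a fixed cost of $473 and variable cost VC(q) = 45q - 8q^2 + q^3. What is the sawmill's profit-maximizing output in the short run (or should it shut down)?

Variable cost is VC = 45q - 8q^2 + q^3, so AVC = VC/q = 45 - 8q + q^2 and MC = dTC/dq = 45 - 16q + 3q^2.
AVC hits its minimum where MC = AVC, at q = 4, giving min AVC = 45 - 8·4 + 4^2 = $29.
With P < min AVC ($2 < $29), every unit sold adds to the loss.
The firm minimizes its loss by shutting down and losing only its fixed cost of $473.

Shut down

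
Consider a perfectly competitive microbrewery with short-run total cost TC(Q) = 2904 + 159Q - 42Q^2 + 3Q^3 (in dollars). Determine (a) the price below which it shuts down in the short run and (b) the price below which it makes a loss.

Shutdown price = $12; break-even price = $324

Shutdown price = min AVC. AVC = 159 - 42Q + 3Q^2, with vertex at Q = 7 and minimum $12.
ATC = 2904/Q + 159 - 42Q + 3Q^2. Setting dATC/dQ = −2904/Q^2 − 42 + 6Q = 0 gives Q = 11 (since 6·11^3 − 42·11^2 = 2904).
min ATC = 2904/11 + 159 − 42·11 + 3·11^2 = $324. That is the break-even price.
Between these two prices the firm operates at a loss; above $324 it earns a profit.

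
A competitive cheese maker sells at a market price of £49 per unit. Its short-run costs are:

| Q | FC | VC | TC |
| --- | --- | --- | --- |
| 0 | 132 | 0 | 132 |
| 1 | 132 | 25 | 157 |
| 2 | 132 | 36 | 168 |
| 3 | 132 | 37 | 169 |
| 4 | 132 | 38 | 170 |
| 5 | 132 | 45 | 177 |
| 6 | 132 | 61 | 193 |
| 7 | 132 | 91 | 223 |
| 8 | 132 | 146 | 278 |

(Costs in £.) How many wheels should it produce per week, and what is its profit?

Profit at each row (π = 49Q − TC): Q=0: -132; Q=1: -108; Q=2: -70; Q=3: -22; Q=4: 26; Q=5: 68; Q=6: 101; Q=7: 120; Q=8: 114.
Profit is maximized at Q = 7. AVC there is 91/7 = £13 ≤ P, so producing beats shutting down (which would give -£132).

Q = 7; profit = £120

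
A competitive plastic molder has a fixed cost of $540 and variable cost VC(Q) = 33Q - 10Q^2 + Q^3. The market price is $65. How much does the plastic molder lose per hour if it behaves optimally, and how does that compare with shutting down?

AVC = 33 - 10Q + Q^2; min AVC = $8 at Q = 5. Since P = $65 ≥ min AVC, the firm produces.
With MC = 33 - 20Q + 3Q^2, P = MC on the upward-sloping part at Q* = 8.
TR = 65·8 = 520. TC = 540 + 136 = 676. Profit = 520 − 676 = -$156.
Shutting down would mean losing the fixed cost of $540, so operating at a loss of $156 is better by $384.

Profit = -$156 at Q = 8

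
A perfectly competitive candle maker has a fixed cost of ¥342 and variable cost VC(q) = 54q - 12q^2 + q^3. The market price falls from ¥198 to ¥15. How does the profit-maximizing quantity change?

Output falls from 12 to 0 (the firm shuts down)

AVC = 54 - 12q + q^2, minimized at q = 6 where min AVC = ¥18. MC = 54 - 24q + 3q^2.
At P = ¥198 ≥ min AVC, set P = MC on the rising branch: q = 12.
At P = ¥15 < min AVC = ¥18, price no longer covers variable cost at any output, so the firm shuts down: q = 0.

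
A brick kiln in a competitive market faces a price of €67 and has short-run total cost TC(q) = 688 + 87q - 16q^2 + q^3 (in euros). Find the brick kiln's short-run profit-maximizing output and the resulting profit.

Profit = -€288 at q = 10

AVC = 87 - 16q + q^2; min AVC = €23 at q = 8. Since P = €67 ≥ min AVC, the firm produces.
With MC = 87 - 32q + 3q^2, P = MC on the upward-sloping part at q* = 10.
TR = 67·10 = 670. TC = 688 + 270 = 958. Profit = 670 − 958 = -€288.
Shutting down would mean losing the fixed cost of €688, so operating at a loss of €288 is better by €400.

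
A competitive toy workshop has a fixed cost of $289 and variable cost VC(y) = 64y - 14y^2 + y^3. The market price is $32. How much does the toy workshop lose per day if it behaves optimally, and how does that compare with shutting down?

Profit = -$161 at y = 8

AVC = 64 - 14y + y^2; min AVC = $15 at y = 7. Since P = $32 ≥ min AVC, the firm produces.
With MC = 64 - 28y + 3y^2, P = MC on the upward-sloping part at y* = 8.
TR = 32·8 = 256. TC = 289 + 128 = 417. Profit = 256 − 417 = -$161.
That loss of $161 beats the $289 the firm would lose by shutting down; producing recovers $128 of fixed cost.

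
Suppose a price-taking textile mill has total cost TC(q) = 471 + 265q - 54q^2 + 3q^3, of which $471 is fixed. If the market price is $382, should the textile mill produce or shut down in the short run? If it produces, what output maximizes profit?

Strip out fixed cost: VC = 265q - 54q^2 + 3q^3. Then AVC = 265 - 54q + 3q^2 and MC = 265 - 108q + 9q^2.
The AVC parabola has its vertex at q = 54/6 = 9, where AVC = 265 - 54·9 + 3·9^2 = $22.
P = $382 exceeds min AVC = $22, so the firm stays open.
P = MC gives -117 - 108q + 9q^2 = 0, with roots -1 and 13. Take the larger (rising MC): q* = 13.
Check: AVC at q = 13 is $70 ≤ P, so revenue covers variable cost.
Profit = P·q − TC = 382·13 − 1381 = $3585.

Produce at q = 13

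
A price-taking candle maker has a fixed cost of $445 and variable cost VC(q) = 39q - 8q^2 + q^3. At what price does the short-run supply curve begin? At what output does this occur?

$23 per unit, at q = 4

The firm shuts down when price falls below the minimum of average variable cost. AVC = VC/q = 39 - 8q + q^2.
dAVC/dq = -8 + 2q = 0 gives q = 4. min AVC = 39 - 8·4 + 4^2 = 23.
So the shutdown price is $23.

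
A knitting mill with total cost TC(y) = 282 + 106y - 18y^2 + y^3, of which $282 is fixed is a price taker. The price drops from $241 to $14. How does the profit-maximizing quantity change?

Output falls from 15 to 0 (the firm shuts down)

MC = 106 - 36y + 3y^2; the shutdown threshold is min AVC = $25 (at y = 9).
With P = $241 above the shutdown price, P = MC gives y = 15.
At P = $14 < min AVC = $25, price no longer covers variable cost at any output, so the firm shuts down: y = 0.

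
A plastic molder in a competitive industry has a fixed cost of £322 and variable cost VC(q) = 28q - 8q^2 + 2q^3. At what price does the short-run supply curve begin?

£20 per unit

The firm shuts down when price falls below the minimum of average variable cost. AVC = VC/q = 28 - 8q + 2q^2.
At the minimum of AVC, MC = AVC. MC = 28 - 16q + 6q^2; setting MC = AVC gives 4q^2 - 8q = 0, so q = 2. min AVC = 20.
The firm shuts down for any P below £20.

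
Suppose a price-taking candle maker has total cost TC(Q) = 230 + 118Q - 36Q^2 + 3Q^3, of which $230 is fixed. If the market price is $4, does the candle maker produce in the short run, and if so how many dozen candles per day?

Shut down

Variable cost is VC = 118Q - 36Q^2 + 3Q^3, so AVC = VC/Q = 118 - 36Q + 3Q^2 and MC = dTC/dQ = 118 - 72Q + 9Q^2.
AVC is minimized where dAVC/dQ = -36 + 6Q = 0, at Q = 6; min AVC = 118 - 36·6 + 3·6^2 = $10.
P = $4 lies below min AVC = $10; no output level covers variable cost.
The firm minimizes its loss by shutting down and losing only its fixed cost of $230.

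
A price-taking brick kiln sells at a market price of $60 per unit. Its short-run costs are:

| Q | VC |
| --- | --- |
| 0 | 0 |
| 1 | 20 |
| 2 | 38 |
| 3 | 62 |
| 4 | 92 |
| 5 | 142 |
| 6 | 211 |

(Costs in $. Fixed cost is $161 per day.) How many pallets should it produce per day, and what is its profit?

Compute π = P·Q − TC at each output: Q=0: -161; Q=1: -121; Q=2: -79; Q=3: -43; Q=4: -13; Q=5: -3; Q=6: -12.
Profit is maximized at Q = 5. AVC there is 142/5 = $28.40 ≤ P, so producing beats shutting down (which would give -$161).

Q = 5; profit = -$3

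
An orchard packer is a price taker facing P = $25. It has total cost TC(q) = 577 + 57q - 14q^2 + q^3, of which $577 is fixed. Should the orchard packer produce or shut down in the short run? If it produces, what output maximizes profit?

Produce at q = 8

Variable cost is VC = 57q - 14q^2 + q^3, so AVC = VC/q = 57 - 14q + q^2 and MC = dTC/dq = 57 - 28q + 3q^2.
AVC is minimized where dAVC/dq = -14 + 2q = 0, at q = 7; min AVC = 57 - 14·7 + 7^2 = $8.
Since P = $25 ≥ min AVC = $8, price covers variable cost and the firm should produce.
P = MC gives 32 - 28q + 3q^2 = 0, with roots 4/3 and 8. Take the larger (rising MC): q* = 8.
Check: AVC at q = 8 is $9 ≤ P, so revenue covers variable cost.
Profit = P·q − TC = 25·8 − 649 = -$449, a loss, but smaller than the $577 fixed cost the firm would lose by shutting down.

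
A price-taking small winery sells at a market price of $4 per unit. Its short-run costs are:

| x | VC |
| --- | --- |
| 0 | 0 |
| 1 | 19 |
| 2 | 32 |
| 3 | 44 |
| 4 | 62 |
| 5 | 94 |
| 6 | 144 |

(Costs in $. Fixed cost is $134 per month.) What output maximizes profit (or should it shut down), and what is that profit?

x = 0 (shut down); profit = -$134

Profit at each row (π = 4x − TC): x=0: -134; x=1: -149; x=2: -158; x=3: -166; x=4: -180; x=5: -208; x=6: -254.
Profit is highest at x = 0. Equivalently, the lowest AVC in the table is 44/3 ≈ $14.67 at x = 3, and P = $4 falls below it — price never covers variable cost, so the firm shuts down and loses only its fixed cost.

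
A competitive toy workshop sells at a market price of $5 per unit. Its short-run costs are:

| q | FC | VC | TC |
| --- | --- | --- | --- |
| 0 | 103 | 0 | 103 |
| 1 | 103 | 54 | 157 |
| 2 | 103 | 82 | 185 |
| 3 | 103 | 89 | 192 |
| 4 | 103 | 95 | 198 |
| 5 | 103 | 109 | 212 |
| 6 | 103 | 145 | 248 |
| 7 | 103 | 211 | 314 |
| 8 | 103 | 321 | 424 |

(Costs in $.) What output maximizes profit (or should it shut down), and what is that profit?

Profit at each row (π = 5q − TC): q=0: -103; q=1: -152; q=2: -175; q=3: -177; q=4: -178; q=5: -187; q=6: -218; q=7: -279; q=8: -384.
Profit is highest at q = 0. Equivalently, the lowest AVC in the table is 109/5 ≈ $21.80 at q = 5, and P = $5 falls below it — price never covers variable cost, so the firm shuts down and loses only its fixed cost.

q = 0 (shut down); profit = -$103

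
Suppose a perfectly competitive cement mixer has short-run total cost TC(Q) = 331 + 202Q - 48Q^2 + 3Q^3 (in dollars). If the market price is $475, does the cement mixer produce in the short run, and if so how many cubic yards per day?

Produce at Q = 13

Strip out fixed cost: VC = 202Q - 48Q^2 + 3Q^3. Then AVC = 202 - 48Q + 3Q^2 and MC = 202 - 96Q + 9Q^2.
AVC hits its minimum where MC = AVC, at Q = 8, giving min AVC = 202 - 48·8 + 3·8^2 = $10.
Because $475 ≥ $10, revenue can cover variable cost; the firm operates.
Solving P = MC: -273 - 96Q + 9Q^2 = 0 ⇒ Q = -7/3 or 13. On the upward-sloping branch, Q* = 13.
Check: AVC at Q = 13 is $85 ≤ P, so revenue covers variable cost.
Profit = P·Q − TC = 475·13 − 1436 = $4739.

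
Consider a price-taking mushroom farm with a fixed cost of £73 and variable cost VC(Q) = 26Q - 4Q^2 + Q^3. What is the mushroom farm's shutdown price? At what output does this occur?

The shutdown price is the minimum of AVC. VC = 26Q - 4Q^2 + Q^3, so AVC = 26 - 4Q + Q^2.
dAVC/dQ = -4 + 2Q = 0 gives Q = 2. min AVC = 26 - 4·2 + 2^2 = 22.
So the shutdown price is £22.

£22 per unit, at Q = 2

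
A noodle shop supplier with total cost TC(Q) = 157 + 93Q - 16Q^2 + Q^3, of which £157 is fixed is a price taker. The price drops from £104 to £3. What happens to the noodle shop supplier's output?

MC = 93 - 32Q + 3Q^2; the shutdown threshold is min AVC = £29 (at Q = 8).
With P = £104 above the shutdown price, P = MC gives Q = 11.
At P = £3 < min AVC = £29, price no longer covers variable cost at any output, so the firm shuts down: Q = 0.

Output falls from 11 to 0 (the firm shuts down)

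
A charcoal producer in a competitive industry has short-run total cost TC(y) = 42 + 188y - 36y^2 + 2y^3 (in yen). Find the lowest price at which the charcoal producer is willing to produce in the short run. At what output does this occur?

¥26 per unit, at y = 9

The firm shuts down when price falls below the minimum of average variable cost. AVC = VC/y = 188 - 36y + 2y^2.
At the minimum of AVC, MC = AVC. MC = 188 - 72y + 6y^2; setting MC = AVC gives 4y^2 - 36y = 0, so y = 9. min AVC = 26.
The firm shuts down for any P below ¥26.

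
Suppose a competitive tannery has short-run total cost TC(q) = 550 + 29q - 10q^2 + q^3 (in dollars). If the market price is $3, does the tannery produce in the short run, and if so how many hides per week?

Variable cost is VC = 29q - 10q^2 + q^3, so AVC = VC/q = 29 - 10q + q^2 and MC = dTC/dq = 29 - 20q + 3q^2.
AVC hits its minimum where MC = AVC, at q = 5, giving min AVC = 29 - 10·5 + 5^2 = $4.
P = $3 lies below min AVC = $4; no output level covers variable cost.
Best response: produce nothing and absorb the $550 fixed cost.

Shut down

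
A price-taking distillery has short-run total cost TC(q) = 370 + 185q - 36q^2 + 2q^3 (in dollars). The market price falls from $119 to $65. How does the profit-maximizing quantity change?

MC = 185 - 72q + 6q^2; the shutdown threshold is min AVC = $23 (at q = 9).
With P = $119 above the shutdown price, P = MC gives q = 11.
At P = $65 ≥ min AVC, set P = MC: q = 10. The firm stays open but cuts output.

Output falls from 11 to 10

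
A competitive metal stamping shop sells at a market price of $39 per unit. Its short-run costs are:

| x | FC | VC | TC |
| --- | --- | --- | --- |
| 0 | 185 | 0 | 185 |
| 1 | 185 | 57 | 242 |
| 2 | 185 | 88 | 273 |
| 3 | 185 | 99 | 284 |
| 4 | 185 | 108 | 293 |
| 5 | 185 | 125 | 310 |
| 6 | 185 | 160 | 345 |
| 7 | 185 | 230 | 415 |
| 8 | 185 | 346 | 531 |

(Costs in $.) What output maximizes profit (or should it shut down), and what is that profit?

x = 6; profit = -$111

Tabulate TR − TC: x=0: -185; x=1: -203; x=2: -195; x=3: -167; x=4: -137; x=5: -115; x=6: -111; x=7: -142; x=8: -219.
Profit is maximized at x = 6. AVC there is 160/6 = $26.67 ≤ P, so producing beats shutting down (which would give -$185).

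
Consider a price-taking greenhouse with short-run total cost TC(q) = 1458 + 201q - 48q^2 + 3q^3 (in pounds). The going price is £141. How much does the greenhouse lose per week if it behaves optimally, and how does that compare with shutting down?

Profit = -£258 at q = 10

AVC = 201 - 48q + 3q^2; min AVC = £9 at q = 8. Since P = £141 ≥ min AVC, the firm produces.
MC = 201 - 96q + 9q^2. Setting P = MC and taking the root on the rising branch gives q* = 10.
TR = 141·10 = 1410. TC = 1458 + 210 = 1668. Profit = 1410 − 1668 = -£258.
By producing, the firm covers all variable cost plus £1200 of fixed cost; shutting down would lose the full £1458.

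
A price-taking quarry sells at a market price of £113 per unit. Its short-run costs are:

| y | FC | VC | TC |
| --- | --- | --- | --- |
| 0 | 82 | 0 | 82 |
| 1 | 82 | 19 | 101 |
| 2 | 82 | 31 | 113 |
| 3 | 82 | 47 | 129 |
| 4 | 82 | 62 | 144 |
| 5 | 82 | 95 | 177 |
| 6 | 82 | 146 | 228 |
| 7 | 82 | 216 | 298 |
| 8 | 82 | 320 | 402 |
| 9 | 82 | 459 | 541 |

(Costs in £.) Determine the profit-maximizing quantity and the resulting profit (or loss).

Profit at each row (π = 113y − TC): y=0: -82; y=1: 12; y=2: 113; y=3: 210; y=4: 308; y=5: 388; y=6: 450; y=7: 493; y=8: 502; y=9: 476.
Profit is maximized at y = 8. AVC there is 320/8 = £40 ≤ P, so producing beats shutting down (which would give -£82).

y = 8; profit = £502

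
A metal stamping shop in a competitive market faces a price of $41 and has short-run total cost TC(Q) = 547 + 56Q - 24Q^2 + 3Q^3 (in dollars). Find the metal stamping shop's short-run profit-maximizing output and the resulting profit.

AVC = 56 - 24Q + 3Q^2 has its minimum $8 at Q = 4; price $41 clears that bar, so the firm operates.
MC = 56 - 48Q + 9Q^2. Setting P = MC and taking the root on the rising branch gives Q* = 5.
TR = 41·5 = 205. TC = 547 + 55 = 602. Profit = 205 − 602 = -$397.
That loss of $397 beats the $547 the firm would lose by shutting down; producing recovers $150 of fixed cost.

Profit = -$397 at Q = 5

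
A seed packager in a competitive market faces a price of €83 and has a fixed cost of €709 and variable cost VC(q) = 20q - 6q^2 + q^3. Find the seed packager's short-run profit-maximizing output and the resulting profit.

AVC = 20 - 6q + q^2 has its minimum €11 at q = 3; price €83 clears that bar, so the firm operates.
MC = 20 - 12q + 3q^2. Setting P = MC and taking the root on the rising branch gives q* = 7.
TR = 83·7 = 581. TC = 709 + 189 = 898. Profit = 581 − 898 = -€317.
That loss of €317 beats the €709 the firm would lose by shutting down; producing recovers €392 of fixed cost.

Profit = -€317 at q = 7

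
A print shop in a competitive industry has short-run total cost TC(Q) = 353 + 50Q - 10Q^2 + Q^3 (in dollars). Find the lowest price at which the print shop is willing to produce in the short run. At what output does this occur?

Short-run supply begins at min AVC. From VC = 50Q - 10Q^2 + Q^3, AVC = 50 - 10Q + Q^2.
At the minimum of AVC, MC = AVC. MC = 50 - 20Q + 3Q^2; setting MC = AVC gives 2Q^2 - 10Q = 0, so Q = 5. min AVC = 25.
So the shutdown price is $25.

$25 per unit, at Q = 5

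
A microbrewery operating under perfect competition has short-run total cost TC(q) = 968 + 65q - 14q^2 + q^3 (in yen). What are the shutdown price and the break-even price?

Shutdown price = min AVC. AVC = 65 - 14q + q^2, with vertex at q = 7 and minimum ¥16.
ATC = 968/q + 65 - 14q + q^2. Setting dATC/dq = −968/q^2 − 14 + 2q = 0 gives q = 11 (since 2·11^3 − 14·11^2 = 968).
min ATC = 968/11 + 65 − 14·11 + 11^2 = ¥120. That is the break-even price.
Between these two prices the firm operates at a loss; above ¥120 it earns a profit.

Shutdown price = ¥16; break-even price = ¥120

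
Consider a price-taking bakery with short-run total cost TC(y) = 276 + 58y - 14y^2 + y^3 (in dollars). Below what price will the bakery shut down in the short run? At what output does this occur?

$9 per unit, at y = 7

The shutdown price is the minimum of AVC. VC = 58y - 14y^2 + y^3, so AVC = 58 - 14y + y^2.
At the minimum of AVC, MC = AVC. MC = 58 - 28y + 3y^2; setting MC = AVC gives 2y^2 - 14y = 0, so y = 7. min AVC = 9.
So the shutdown price is $9.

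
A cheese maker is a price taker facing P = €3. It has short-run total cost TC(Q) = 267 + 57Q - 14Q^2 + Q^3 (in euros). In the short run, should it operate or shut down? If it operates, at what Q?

Shut down

From TC, MC = TC'(Q) = 57 - 28Q + 3Q^2 and AVC = VC/Q = 57 - 14Q + Q^2.
AVC is minimized where dAVC/dQ = -14 + 2Q = 0, at Q = 7; min AVC = 57 - 14·7 + 7^2 = €8.
P = €3 lies below min AVC = €8; no output level covers variable cost.
Best response: produce nothing and absorb the €267 fixed cost.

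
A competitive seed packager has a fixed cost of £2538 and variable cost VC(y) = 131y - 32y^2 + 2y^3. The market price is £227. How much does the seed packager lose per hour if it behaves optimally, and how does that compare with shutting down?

AVC = 131 - 32y + 2y^2 has its minimum £3 at y = 8; price £227 clears that bar, so the firm operates.
MC = 131 - 64y + 6y^2. Setting P = MC and taking the root on the rising branch gives y* = 12.
TR = 227·12 = 2724. TC = 2538 + 420 = 2958. Profit = 2724 − 2958 = -£234.
By producing, the firm covers all variable cost plus £2304 of fixed cost; shutting down would lose the full £2538.

Profit = -£234 at y = 12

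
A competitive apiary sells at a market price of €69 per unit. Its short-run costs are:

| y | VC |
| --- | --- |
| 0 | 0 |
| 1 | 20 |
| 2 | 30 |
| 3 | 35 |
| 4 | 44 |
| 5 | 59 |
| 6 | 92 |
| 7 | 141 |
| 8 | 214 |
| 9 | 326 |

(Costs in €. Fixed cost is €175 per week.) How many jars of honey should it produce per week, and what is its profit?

Tabulate TR − TC: y=0: -175; y=1: -126; y=2: -67; y=3: -3; y=4: 57; y=5: 111; y=6: 147; y=7: 167; y=8: 163; y=9: 120.
Profit is maximized at y = 7. AVC there is 141/7 = €20.14 ≤ P, so producing beats shutting down (which would give -€175).

y = 7; profit = €167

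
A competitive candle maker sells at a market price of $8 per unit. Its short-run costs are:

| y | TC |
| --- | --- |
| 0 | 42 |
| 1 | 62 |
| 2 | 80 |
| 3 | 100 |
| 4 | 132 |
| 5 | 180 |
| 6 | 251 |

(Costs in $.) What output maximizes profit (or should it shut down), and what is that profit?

y = 0 (shut down); profit = -$42

Tabulate TR − TC: y=0: -42; y=1: -54; y=2: -64; y=3: -76; y=4: -100; y=5: -140; y=6: -203.
Profit is highest at y = 0. Equivalently, the lowest AVC in the table is 38/2 ≈ $19 at y = 2, and P = $8 falls below it — price never covers variable cost, so the firm shuts down and loses only its fixed cost.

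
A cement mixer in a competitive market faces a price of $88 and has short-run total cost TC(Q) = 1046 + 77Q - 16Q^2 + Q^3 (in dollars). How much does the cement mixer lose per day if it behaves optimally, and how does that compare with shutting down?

AVC = 77 - 16Q + Q^2; min AVC = $13 at Q = 8. Since P = $88 ≥ min AVC, the firm produces.
MC = 77 - 32Q + 3Q^2. Setting P = MC and taking the root on the rising branch gives Q* = 11.
TR = 88·11 = 968. TC = 1046 + 242 = 1288. Profit = 968 − 1288 = -$320.
Shutting down would mean losing the fixed cost of $1046, so operating at a loss of $320 is better by $726.

Profit = -$320 at Q = 11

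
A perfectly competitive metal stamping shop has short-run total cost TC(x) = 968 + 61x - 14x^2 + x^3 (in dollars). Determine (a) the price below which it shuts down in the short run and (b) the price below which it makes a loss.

Shutdown price = $12; break-even price = $116

AVC = 61 - 14x + x^2; minimized at x = 7, giving min AVC = $12. That is the shutdown price.
ATC = 968/x + 61 - 14x + x^2. Setting dATC/dx = −968/x^2 − 14 + 2x = 0 gives x = 11 (since 2·11^3 − 14·11^2 = 968).
min ATC = 968/11 + 61 − 14·11 + 11^2 = $116. That is the break-even price.
Between these two prices the firm operates at a loss; above $116 it earns a profit.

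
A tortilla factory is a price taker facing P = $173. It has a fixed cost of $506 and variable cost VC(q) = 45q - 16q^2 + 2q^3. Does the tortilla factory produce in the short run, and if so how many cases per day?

Produce at q = 8

Variable cost is VC = 45q - 16q^2 + 2q^3, so AVC = VC/q = 45 - 16q + 2q^2 and MC = dTC/dq = 45 - 32q + 6q^2.
The AVC parabola has its vertex at q = 16/4 = 4, where AVC = 45 - 16·4 + 2·4^2 = $13.
P = $173 exceeds min AVC = $13, so the firm stays open.
Set P = MC: 173 = 45 - 32q + 6q^2 → -128 - 32q + 6q^2 = 0. The roots are q = -8/3 and q = 8; the profit-maximizing output is on the rising part of MC, so q* = 8.
Check: AVC at q = 8 is $45 ≤ P, so revenue covers variable cost.
Profit = P·q − TC = 173·8 − 866 = $518.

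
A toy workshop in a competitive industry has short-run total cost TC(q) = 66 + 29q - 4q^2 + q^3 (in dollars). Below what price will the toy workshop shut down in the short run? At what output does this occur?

The shutdown price is the minimum of AVC. VC = 29q - 4q^2 + q^3, so AVC = 29 - 4q + q^2.
dAVC/dq = -4 + 2q = 0 gives q = 2. min AVC = 29 - 4·2 + 2^2 = 25.
The firm shuts down for any P below $25.

$25 per unit, at q = 2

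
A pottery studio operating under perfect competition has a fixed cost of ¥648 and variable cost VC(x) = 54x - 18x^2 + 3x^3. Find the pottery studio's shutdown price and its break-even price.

AVC = 54 - 18x + 3x^2; minimized at x = 3, giving min AVC = ¥27. That is the shutdown price.
ATC = 648/x + 54 - 18x + 3x^2. Setting dATC/dx = −648/x^2 − 18 + 6x = 0 gives x = 6 (since 6·6^3 − 18·6^2 = 648).
min ATC = 648/6 + 54 − 18·6 + 3·6^2 = ¥162. That is the break-even price.
Between these two prices the firm operates at a loss; above ¥162 it earns a profit.

Shutdown price = ¥27; break-even price = ¥162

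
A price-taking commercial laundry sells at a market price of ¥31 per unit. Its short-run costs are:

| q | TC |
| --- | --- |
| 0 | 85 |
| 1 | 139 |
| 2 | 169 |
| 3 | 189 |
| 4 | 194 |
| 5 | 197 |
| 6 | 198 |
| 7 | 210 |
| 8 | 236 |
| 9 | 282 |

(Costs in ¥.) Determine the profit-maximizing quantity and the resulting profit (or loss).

q = 8; profit = ¥12

Profit at each row (π = 31q − TC): q=0: -85; q=1: -108; q=2: -107; q=3: -96; q=4: -70; q=5: -42; q=6: -12; q=7: 7; q=8: 12; q=9: -3.
Profit is maximized at q = 8. AVC there is 151/8 = ¥18.88 ≤ P, so producing beats shutting down (which would give -¥85).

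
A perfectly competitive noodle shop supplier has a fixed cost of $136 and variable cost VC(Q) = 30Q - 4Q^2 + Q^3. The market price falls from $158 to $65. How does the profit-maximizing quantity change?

AVC = 30 - 4Q + Q^2, minimized at Q = 2 where min AVC = $26. MC = 30 - 8Q + 3Q^2.
With P = $158 above the shutdown price, P = MC gives Q = 8.
At P = $65 ≥ min AVC, set P = MC: Q = 5. The firm stays open but cuts output.

Output falls from 8 to 5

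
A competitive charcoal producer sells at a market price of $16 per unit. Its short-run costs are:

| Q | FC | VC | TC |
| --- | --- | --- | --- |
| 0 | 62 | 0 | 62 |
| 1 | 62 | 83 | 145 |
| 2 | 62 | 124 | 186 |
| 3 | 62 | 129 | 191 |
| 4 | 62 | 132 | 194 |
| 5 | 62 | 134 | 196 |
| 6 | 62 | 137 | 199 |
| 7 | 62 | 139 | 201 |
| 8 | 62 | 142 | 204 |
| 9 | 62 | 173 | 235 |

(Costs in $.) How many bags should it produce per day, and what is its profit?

Q = 0 (shut down); profit = -$62

Tabulate TR − TC: Q=0: -62; Q=1: -129; Q=2: -154; Q=3: -143; Q=4: -130; Q=5: -116; Q=6: -103; Q=7: -89; Q=8: -76; Q=9: -91.
Profit is highest at Q = 0. Equivalently, the lowest AVC in the table is 142/8 ≈ $17.75 at Q = 8, and P = $16 falls below it — price never covers variable cost, so the firm shuts down and loses only its fixed cost.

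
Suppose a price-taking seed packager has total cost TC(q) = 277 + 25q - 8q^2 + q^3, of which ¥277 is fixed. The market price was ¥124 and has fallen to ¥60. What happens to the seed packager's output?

Output falls from 9 to 7

MC = 25 - 16q + 3q^2; the shutdown threshold is min AVC = ¥9 (at q = 4).
At P = ¥124 ≥ min AVC, set P = MC on the rising branch: q = 9.
At P = ¥60 ≥ min AVC, set P = MC: q = 7. The firm stays open but cuts output.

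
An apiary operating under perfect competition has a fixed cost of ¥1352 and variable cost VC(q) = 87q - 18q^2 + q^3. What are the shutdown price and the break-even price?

Shutdown price = ¥6; break-even price = ¥126

AVC = 87 - 18q + q^2; minimized at q = 9, giving min AVC = ¥6. That is the shutdown price.
ATC = 1352/q + 87 - 18q + q^2. Setting dATC/dq = −1352/q^2 − 18 + 2q = 0 gives q = 13 (since 2·13^3 − 18·13^2 = 1352).
min ATC = 1352/13 + 87 − 18·13 + 13^2 = ¥126. That is the break-even price.
Between these two prices the firm operates at a loss; above ¥126 it earns a profit.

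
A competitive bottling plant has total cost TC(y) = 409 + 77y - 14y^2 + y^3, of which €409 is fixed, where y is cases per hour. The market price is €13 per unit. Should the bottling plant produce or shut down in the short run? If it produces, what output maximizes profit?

Variable cost is VC = 77y - 14y^2 + y^3, so AVC = VC/y = 77 - 14y + y^2 and MC = dTC/dy = 77 - 28y + 3y^2.
The AVC parabola has its vertex at y = 14/2 = 7, where AVC = 77 - 14·7 + 7^2 = €28.
P = €13 lies below min AVC = €28; no output level covers variable cost.
Best response: produce nothing and absorb the €409 fixed cost.

Shut down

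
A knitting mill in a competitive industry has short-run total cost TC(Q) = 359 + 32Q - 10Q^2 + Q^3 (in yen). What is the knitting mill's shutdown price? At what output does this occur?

¥7 per unit, at Q = 5

The shutdown price is the minimum of AVC. VC = 32Q - 10Q^2 + Q^3, so AVC = 32 - 10Q + Q^2.
dAVC/dQ = -10 + 2Q = 0 gives Q = 5. min AVC = 32 - 10·5 + 5^2 = 7.
For P < ¥7 the firm produces nothing.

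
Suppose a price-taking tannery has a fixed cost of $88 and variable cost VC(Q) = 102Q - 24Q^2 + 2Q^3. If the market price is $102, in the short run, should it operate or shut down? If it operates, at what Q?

Produce at Q = 8

From TC, MC = TC'(Q) = 102 - 48Q + 6Q^2 and AVC = VC/Q = 102 - 24Q + 2Q^2.
The AVC parabola has its vertex at Q = 24/4 = 6, where AVC = 102 - 24·6 + 2·6^2 = $30.
Because $102 ≥ $30, revenue can cover variable cost; the firm operates.
P = MC gives -48Q + 6Q^2 = 0, with roots 0 and 8. Take the larger (rising MC): Q* = 8.
Check: AVC at Q = 8 is $38 ≤ P, so revenue covers variable cost.
Profit = P·Q − TC = 102·8 − 392 = $424.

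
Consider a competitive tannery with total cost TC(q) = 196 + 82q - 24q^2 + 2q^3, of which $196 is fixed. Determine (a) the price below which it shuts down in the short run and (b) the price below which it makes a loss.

Shutdown price = $10; break-even price = $40

AVC = 82 - 24q + 2q^2; minimized at q = 6, giving min AVC = $10. That is the shutdown price.
ATC = 196/q + 82 - 24q + 2q^2. Setting dATC/dq = −196/q^2 − 24 + 4q = 0 gives q = 7 (since 4·7^3 − 24·7^2 = 196).
min ATC = 196/7 + 82 − 24·7 + 2·7^2 = $40. That is the break-even price.
Between these two prices the firm operates at a loss; above $40 it earns a profit.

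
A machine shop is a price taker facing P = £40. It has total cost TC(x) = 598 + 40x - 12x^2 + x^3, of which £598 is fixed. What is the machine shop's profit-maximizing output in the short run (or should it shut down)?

From TC, MC = TC'(x) = 40 - 24x + 3x^2 and AVC = VC/x = 40 - 12x + x^2.
AVC hits its minimum where MC = AVC, at x = 6, giving min AVC = 40 - 12·6 + 6^2 = £4.
Because £40 ≥ £4, revenue can cover variable cost; the firm operates.
Solving P = MC: -24x + 3x^2 = 0 ⇒ x = 0 or 8. On the upward-sloping branch, x* = 8.
Check: AVC at x = 8 is £8 ≤ P, so revenue covers variable cost.
Profit = P·x − TC = 40·8 − 662 = -£342, a loss, but smaller than the £598 fixed cost the firm would lose by shutting down.

Produce at x = 8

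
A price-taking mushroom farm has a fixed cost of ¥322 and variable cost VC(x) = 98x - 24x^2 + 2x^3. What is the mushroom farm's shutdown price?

¥26 per unit

The firm shuts down when price falls below the minimum of average variable cost. AVC = VC/x = 98 - 24x + 2x^2.
dAVC/dx = -24 + 4x = 0 gives x = 6. min AVC = 98 - 24·6 + 2·6^2 = 26.
The firm shuts down for any P below ¥26.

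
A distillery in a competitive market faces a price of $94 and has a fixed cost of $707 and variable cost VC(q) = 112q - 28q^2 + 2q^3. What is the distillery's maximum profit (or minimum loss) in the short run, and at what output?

AVC = 112 - 28q + 2q^2 has its minimum $14 at q = 7; price $94 clears that bar, so the firm operates.
MC = 112 - 56q + 6q^2. Setting P = MC and taking the root on the rising branch gives q* = 9.
TR = 94·9 = 846. TC = 707 + 198 = 905. Profit = 846 − 905 = -$59.
Shutting down would mean losing the fixed cost of $707, so operating at a loss of $59 is better by $648.

Profit = -$59 at q = 9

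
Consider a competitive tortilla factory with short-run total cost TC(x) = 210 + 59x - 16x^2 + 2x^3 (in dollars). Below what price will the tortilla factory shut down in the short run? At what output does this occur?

$27 per unit, at x = 4

Short-run supply begins at min AVC. From VC = 59x - 16x^2 + 2x^3, AVC = 59 - 16x + 2x^2.
At the minimum of AVC, MC = AVC. MC = 59 - 32x + 6x^2; setting MC = AVC gives 4x^2 - 16x = 0, so x = 4. min AVC = 27.
The firm shuts down for any P below $27.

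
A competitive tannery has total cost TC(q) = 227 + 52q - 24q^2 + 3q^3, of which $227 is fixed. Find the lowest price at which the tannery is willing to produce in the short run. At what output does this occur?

The firm shuts down when price falls below the minimum of average variable cost. AVC = VC/q = 52 - 24q + 3q^2.
dAVC/dq = -24 + 6q = 0 gives q = 4. min AVC = 52 - 24·4 + 3·4^2 = 4.
The firm shuts down for any P below $4.

$4 per unit, at q = 4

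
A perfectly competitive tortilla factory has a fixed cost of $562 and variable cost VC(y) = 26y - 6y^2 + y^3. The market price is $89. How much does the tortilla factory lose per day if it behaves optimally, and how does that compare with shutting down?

AVC = 26 - 6y + y^2 has its minimum $17 at y = 3; price $89 clears that bar, so the firm operates.
MC = 26 - 12y + 3y^2. Setting P = MC and taking the root on the rising branch gives y* = 7.
TR = 89·7 = 623. TC = 562 + 231 = 793. Profit = 623 − 793 = -$170.
That loss of $170 beats the $562 the firm would lose by shutting down; producing recovers $392 of fixed cost.

Profit = -$170 at y = 7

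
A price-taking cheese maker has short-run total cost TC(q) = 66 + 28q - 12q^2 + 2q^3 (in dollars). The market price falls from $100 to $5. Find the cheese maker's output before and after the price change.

Output falls from 6 to 0 (the firm shuts down)

MC = 28 - 24q + 6q^2; the shutdown threshold is min AVC = $10 (at q = 3).
At P = $100 ≥ min AVC, set P = MC on the rising branch: q = 6.
At P = $5 < min AVC = $10, price no longer covers variable cost at any output, so the firm shuts down: q = 0.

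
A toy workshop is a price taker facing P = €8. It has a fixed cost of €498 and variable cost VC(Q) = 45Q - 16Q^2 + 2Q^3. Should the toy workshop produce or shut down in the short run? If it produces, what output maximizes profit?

Variable cost is VC = 45Q - 16Q^2 + 2Q^3, so AVC = VC/Q = 45 - 16Q + 2Q^2 and MC = dTC/dQ = 45 - 32Q + 6Q^2.
AVC hits its minimum where MC = AVC, at Q = 4, giving min AVC = 45 - 16·4 + 2·4^2 = €13.
Since P = €8 < min AVC = €13, price fails to cover variable cost at any output.
Best response: produce nothing and absorb the €498 fixed cost.

Shut down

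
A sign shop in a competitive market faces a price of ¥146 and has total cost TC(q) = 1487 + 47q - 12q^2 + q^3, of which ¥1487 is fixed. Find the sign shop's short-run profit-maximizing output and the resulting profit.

Profit = -¥277 at q = 11

AVC = 47 - 12q + q^2; min AVC = ¥11 at q = 6. Since P = ¥146 ≥ min AVC, the firm produces.
MC = 47 - 24q + 3q^2. Setting P = MC and taking the root on the rising branch gives q* = 11.
TR = 146·11 = 1606. TC = 1487 + 396 = 1883. Profit = 1606 − 1883 = -¥277.
Shutting down would mean losing the fixed cost of ¥1487, so operating at a loss of ¥277 is better by ¥1210.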